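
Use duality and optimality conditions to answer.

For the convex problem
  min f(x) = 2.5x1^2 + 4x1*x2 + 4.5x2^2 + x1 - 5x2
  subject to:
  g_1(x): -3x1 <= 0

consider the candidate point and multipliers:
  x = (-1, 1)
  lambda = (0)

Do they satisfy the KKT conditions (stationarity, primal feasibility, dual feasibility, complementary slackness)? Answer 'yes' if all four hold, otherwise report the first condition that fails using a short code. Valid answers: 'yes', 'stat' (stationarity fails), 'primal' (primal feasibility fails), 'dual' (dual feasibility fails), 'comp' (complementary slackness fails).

Gradient of f: grad f(x) = Q x + c = (0, 0)
Constraint values g_i(x) = a_i^T x - b_i:
  g_1((-1, 1)) = 3
Stationarity residual: grad f(x) + sum_i lambda_i a_i = (0, 0)
  -> stationarity OK
Primal feasibility (all g_i <= 0): FAILS
Dual feasibility (all lambda_i >= 0): OK
Complementary slackness (lambda_i * g_i(x) = 0 for all i): OK

Verdict: the first failing condition is primal_feasibility -> primal.

primal


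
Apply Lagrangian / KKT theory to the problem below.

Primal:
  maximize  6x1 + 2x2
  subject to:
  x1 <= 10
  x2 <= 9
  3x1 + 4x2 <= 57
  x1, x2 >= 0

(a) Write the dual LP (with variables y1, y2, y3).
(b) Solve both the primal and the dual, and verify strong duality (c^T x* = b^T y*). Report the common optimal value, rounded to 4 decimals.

The standard primal-dual pair for 'max c^T x s.t. A x <= b, x >= 0' is:
  Dual:  min b^T y  s.t.  A^T y >= c,  y >= 0.

So the dual LP is:
  minimize  10y1 + 9y2 + 57y3
  subject to:
    y1 + 3y3 >= 6
    y2 + 4y3 >= 2
    y1, y2, y3 >= 0

Solving the primal: x* = (10, 6.75).
  primal value c^T x* = 73.5.
Solving the dual: y* = (4.5, 0, 0.5).
  dual value b^T y* = 73.5.
Strong duality: c^T x* = b^T y*. Confirmed.

73.5


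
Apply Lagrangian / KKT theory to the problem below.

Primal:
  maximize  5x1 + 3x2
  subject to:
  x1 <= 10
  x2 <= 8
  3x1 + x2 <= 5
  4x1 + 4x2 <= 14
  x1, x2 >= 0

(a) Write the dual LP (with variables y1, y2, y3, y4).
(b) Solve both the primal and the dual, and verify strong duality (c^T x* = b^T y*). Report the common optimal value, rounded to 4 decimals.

The standard primal-dual pair for 'max c^T x s.t. A x <= b, x >= 0' is:
  Dual:  min b^T y  s.t.  A^T y >= c,  y >= 0.

So the dual LP is:
  minimize  10y1 + 8y2 + 5y3 + 14y4
  subject to:
    y1 + 3y3 + 4y4 >= 5
    y2 + y3 + 4y4 >= 3
    y1, y2, y3, y4 >= 0

Solving the primal: x* = (0.75, 2.75).
  primal value c^T x* = 12.
Solving the dual: y* = (0, 0, 1, 0.5).
  dual value b^T y* = 12.
Strong duality: c^T x* = b^T y*. Confirmed.

12


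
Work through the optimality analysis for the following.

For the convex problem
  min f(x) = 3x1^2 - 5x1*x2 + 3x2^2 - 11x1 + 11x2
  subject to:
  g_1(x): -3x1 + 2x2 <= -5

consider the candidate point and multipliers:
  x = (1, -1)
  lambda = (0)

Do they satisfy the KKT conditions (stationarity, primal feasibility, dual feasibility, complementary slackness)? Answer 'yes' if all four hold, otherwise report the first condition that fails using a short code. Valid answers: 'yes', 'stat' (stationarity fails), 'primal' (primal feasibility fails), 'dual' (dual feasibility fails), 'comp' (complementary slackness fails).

Gradient of f: grad f(x) = Q x + c = (0, 0)
Constraint values g_i(x) = a_i^T x - b_i:
  g_1((1, -1)) = 0
Stationarity residual: grad f(x) + sum_i lambda_i a_i = (0, 0)
  -> stationarity OK
Primal feasibility (all g_i <= 0): OK
Dual feasibility (all lambda_i >= 0): OK
Complementary slackness (lambda_i * g_i(x) = 0 for all i): OK

Verdict: yes, KKT holds.

yes


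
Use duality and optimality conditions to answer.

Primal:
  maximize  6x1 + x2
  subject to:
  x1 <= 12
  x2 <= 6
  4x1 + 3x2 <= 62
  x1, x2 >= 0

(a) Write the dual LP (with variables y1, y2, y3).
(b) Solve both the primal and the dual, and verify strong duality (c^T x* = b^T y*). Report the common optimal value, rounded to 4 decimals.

The standard primal-dual pair for 'max c^T x s.t. A x <= b, x >= 0' is:
  Dual:  min b^T y  s.t.  A^T y >= c,  y >= 0.

So the dual LP is:
  minimize  12y1 + 6y2 + 62y3
  subject to:
    y1 + 4y3 >= 6
    y2 + 3y3 >= 1
    y1, y2, y3 >= 0

Solving the primal: x* = (12, 4.6667).
  primal value c^T x* = 76.6667.
Solving the dual: y* = (4.6667, 0, 0.3333).
  dual value b^T y* = 76.6667.
Strong duality: c^T x* = b^T y*. Confirmed.

76.6667


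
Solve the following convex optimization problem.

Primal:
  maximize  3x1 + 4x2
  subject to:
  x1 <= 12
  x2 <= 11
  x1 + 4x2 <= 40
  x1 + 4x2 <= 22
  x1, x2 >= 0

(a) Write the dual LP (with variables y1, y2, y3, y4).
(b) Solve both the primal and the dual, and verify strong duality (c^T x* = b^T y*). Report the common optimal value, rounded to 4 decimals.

The standard primal-dual pair for 'max c^T x s.t. A x <= b, x >= 0' is:
  Dual:  min b^T y  s.t.  A^T y >= c,  y >= 0.

So the dual LP is:
  minimize  12y1 + 11y2 + 40y3 + 22y4
  subject to:
    y1 + y3 + y4 >= 3
    y2 + 4y3 + 4y4 >= 4
    y1, y2, y3, y4 >= 0

Solving the primal: x* = (12, 2.5).
  primal value c^T x* = 46.
Solving the dual: y* = (2, 0, 0, 1).
  dual value b^T y* = 46.
Strong duality: c^T x* = b^T y*. Confirmed.

46


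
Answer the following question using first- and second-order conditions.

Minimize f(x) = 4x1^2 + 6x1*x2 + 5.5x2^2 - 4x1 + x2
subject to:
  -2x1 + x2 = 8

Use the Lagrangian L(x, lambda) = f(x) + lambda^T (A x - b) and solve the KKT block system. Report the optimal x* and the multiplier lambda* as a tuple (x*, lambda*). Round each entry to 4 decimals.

Form the Lagrangian:
  L(x, lambda) = (1/2) x^T Q x + c^T x + lambda^T (A x - b)
Stationarity (grad_x L = 0): Q x + c + A^T lambda = 0.
Primal feasibility: A x = b.

This gives the KKT block system:
  [ Q   A^T ] [ x     ]   [-c ]
  [ A    0  ] [ lambda ] = [ b ]

Solving the linear system:
  x*      = (-2.9211, 2.1579)
  lambda* = (-7.2105)
  f(x*)   = 35.7632

x* = (-2.9211, 2.1579), lambda* = (-7.2105)


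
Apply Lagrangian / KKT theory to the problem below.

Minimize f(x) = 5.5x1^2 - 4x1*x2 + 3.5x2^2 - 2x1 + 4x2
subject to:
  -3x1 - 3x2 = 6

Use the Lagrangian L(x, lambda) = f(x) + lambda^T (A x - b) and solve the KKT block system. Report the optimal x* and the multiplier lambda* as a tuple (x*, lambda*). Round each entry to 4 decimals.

Form the Lagrangian:
  L(x, lambda) = (1/2) x^T Q x + c^T x + lambda^T (A x - b)
Stationarity (grad_x L = 0): Q x + c + A^T lambda = 0.
Primal feasibility: A x = b.

This gives the KKT block system:
  [ Q   A^T ] [ x     ]   [-c ]
  [ A    0  ] [ lambda ] = [ b ]

Solving the linear system:
  x*      = (-0.6154, -1.3846)
  lambda* = (-1.0769)
  f(x*)   = 1.0769

x* = (-0.6154, -1.3846), lambda* = (-1.0769)


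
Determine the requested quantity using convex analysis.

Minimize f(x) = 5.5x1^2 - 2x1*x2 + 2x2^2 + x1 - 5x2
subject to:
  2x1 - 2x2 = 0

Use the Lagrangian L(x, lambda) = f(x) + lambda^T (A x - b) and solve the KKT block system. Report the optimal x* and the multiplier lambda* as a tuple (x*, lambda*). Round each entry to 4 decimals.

Form the Lagrangian:
  L(x, lambda) = (1/2) x^T Q x + c^T x + lambda^T (A x - b)
Stationarity (grad_x L = 0): Q x + c + A^T lambda = 0.
Primal feasibility: A x = b.

This gives the KKT block system:
  [ Q   A^T ] [ x     ]   [-c ]
  [ A    0  ] [ lambda ] = [ b ]

Solving the linear system:
  x*      = (0.3636, 0.3636)
  lambda* = (-2.1364)
  f(x*)   = -0.7273

x* = (0.3636, 0.3636), lambda* = (-2.1364)


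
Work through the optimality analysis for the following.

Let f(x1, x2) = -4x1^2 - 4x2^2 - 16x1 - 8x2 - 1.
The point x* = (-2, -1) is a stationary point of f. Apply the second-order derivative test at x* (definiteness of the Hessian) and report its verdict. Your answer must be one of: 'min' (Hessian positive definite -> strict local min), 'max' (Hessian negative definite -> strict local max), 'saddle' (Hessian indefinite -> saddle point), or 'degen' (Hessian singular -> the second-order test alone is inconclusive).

Compute the Hessian H = grad^2 f:
  H = [[-8, 0], [0, -8]]
Verify stationarity: grad f(x*) = H x* + g = (0, 0).
Eigenvalues of H: -8, -8.
Both eigenvalues < 0, so H is negative definite -> x* is a strict local max.

max


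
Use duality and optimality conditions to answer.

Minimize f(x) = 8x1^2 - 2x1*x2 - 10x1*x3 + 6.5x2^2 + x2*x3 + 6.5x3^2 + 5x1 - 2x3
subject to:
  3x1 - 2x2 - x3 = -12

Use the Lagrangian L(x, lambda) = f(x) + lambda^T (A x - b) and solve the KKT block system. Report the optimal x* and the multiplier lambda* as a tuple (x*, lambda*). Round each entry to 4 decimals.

Form the Lagrangian:
  L(x, lambda) = (1/2) x^T Q x + c^T x + lambda^T (A x - b)
Stationarity (grad_x L = 0): Q x + c + A^T lambda = 0.
Primal feasibility: A x = b.

This gives the KKT block system:
  [ Q   A^T ] [ x     ]   [-c ]
  [ A    0  ] [ lambda ] = [ b ]

Solving the linear system:
  x*      = (-3.5673, 1.5191, -1.74)
  lambda* = (12.5714)
  f(x*)   = 68.2504

x* = (-3.5673, 1.5191, -1.74), lambda* = (12.5714)


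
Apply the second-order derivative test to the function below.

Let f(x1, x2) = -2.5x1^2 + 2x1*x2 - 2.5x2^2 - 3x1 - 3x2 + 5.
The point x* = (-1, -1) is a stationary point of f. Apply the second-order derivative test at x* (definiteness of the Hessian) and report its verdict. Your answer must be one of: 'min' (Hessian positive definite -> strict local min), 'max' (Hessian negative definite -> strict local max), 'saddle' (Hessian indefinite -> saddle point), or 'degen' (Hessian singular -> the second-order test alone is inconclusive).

Compute the Hessian H = grad^2 f:
  H = [[-5, 2], [2, -5]]
Verify stationarity: grad f(x*) = H x* + g = (0, 0).
Eigenvalues of H: -7, -3.
Both eigenvalues < 0, so H is negative definite -> x* is a strict local max.

max


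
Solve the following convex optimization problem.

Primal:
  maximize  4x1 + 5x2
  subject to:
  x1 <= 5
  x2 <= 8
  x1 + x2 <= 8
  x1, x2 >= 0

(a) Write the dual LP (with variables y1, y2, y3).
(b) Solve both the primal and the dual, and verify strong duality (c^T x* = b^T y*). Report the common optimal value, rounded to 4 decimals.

The standard primal-dual pair for 'max c^T x s.t. A x <= b, x >= 0' is:
  Dual:  min b^T y  s.t.  A^T y >= c,  y >= 0.

So the dual LP is:
  minimize  5y1 + 8y2 + 8y3
  subject to:
    y1 + y3 >= 4
    y2 + y3 >= 5
    y1, y2, y3 >= 0

Solving the primal: x* = (0, 8).
  primal value c^T x* = 40.
Solving the dual: y* = (0, 0, 5).
  dual value b^T y* = 40.
Strong duality: c^T x* = b^T y*. Confirmed.

40


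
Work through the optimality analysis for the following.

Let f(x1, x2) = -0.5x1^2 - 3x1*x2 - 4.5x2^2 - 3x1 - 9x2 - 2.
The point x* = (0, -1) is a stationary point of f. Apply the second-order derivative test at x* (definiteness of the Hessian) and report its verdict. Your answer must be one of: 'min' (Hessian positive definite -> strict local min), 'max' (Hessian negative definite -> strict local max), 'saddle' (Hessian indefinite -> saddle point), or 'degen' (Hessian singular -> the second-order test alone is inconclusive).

Compute the Hessian H = grad^2 f:
  H = [[-1, -3], [-3, -9]]
Verify stationarity: grad f(x*) = H x* + g = (0, 0).
Eigenvalues of H: -10, 0.
H has a zero eigenvalue (singular; negative semidefinite but not definite), so H is neither positive definite, negative definite, nor indefinite. The second-order test alone is inconclusive -> degen.
(Indeed, f is constant along the null direction of H through x*, so x* is not a strict local extremum.)

degen


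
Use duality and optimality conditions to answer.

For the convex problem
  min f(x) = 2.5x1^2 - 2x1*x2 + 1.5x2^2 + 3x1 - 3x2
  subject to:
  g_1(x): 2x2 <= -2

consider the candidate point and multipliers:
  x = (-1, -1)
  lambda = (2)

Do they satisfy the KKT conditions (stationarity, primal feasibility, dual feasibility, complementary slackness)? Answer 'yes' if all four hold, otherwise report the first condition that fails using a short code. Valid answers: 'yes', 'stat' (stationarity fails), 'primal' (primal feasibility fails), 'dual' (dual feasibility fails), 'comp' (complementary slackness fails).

Gradient of f: grad f(x) = Q x + c = (0, -4)
Constraint values g_i(x) = a_i^T x - b_i:
  g_1((-1, -1)) = 0
Stationarity residual: grad f(x) + sum_i lambda_i a_i = (0, 0)
  -> stationarity OK
Primal feasibility (all g_i <= 0): OK
Dual feasibility (all lambda_i >= 0): OK
Complementary slackness (lambda_i * g_i(x) = 0 for all i): OK

Verdict: yes, KKT holds.

yes


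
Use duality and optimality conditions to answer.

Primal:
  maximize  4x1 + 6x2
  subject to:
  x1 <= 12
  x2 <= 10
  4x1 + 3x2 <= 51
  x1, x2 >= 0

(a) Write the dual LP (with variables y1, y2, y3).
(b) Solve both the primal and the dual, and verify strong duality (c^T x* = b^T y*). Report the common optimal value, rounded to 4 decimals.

The standard primal-dual pair for 'max c^T x s.t. A x <= b, x >= 0' is:
  Dual:  min b^T y  s.t.  A^T y >= c,  y >= 0.

So the dual LP is:
  minimize  12y1 + 10y2 + 51y3
  subject to:
    y1 + 4y3 >= 4
    y2 + 3y3 >= 6
    y1, y2, y3 >= 0

Solving the primal: x* = (5.25, 10).
  primal value c^T x* = 81.
Solving the dual: y* = (0, 3, 1).
  dual value b^T y* = 81.
Strong duality: c^T x* = b^T y*. Confirmed.

81


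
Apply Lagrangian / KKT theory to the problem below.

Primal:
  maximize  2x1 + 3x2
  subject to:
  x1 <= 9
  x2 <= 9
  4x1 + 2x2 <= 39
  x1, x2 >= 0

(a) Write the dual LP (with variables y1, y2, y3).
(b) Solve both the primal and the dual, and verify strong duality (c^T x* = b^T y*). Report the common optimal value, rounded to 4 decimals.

The standard primal-dual pair for 'max c^T x s.t. A x <= b, x >= 0' is:
  Dual:  min b^T y  s.t.  A^T y >= c,  y >= 0.

So the dual LP is:
  minimize  9y1 + 9y2 + 39y3
  subject to:
    y1 + 4y3 >= 2
    y2 + 2y3 >= 3
    y1, y2, y3 >= 0

Solving the primal: x* = (5.25, 9).
  primal value c^T x* = 37.5.
Solving the dual: y* = (0, 2, 0.5).
  dual value b^T y* = 37.5.
Strong duality: c^T x* = b^T y*. Confirmed.

37.5


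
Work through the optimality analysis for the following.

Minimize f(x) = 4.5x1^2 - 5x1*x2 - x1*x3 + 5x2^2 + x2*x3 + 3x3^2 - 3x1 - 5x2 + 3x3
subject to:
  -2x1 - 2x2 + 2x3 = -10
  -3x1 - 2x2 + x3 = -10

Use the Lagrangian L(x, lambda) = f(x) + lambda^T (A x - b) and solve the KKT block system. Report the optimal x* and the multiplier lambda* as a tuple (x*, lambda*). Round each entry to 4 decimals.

Form the Lagrangian:
  L(x, lambda) = (1/2) x^T Q x + c^T x + lambda^T (A x - b)
Stationarity (grad_x L = 0): Q x + c + A^T lambda = 0.
Primal feasibility: A x = b.

This gives the KKT block system:
  [ Q   A^T ] [ x     ]   [-c ]
  [ A    0  ] [ lambda ] = [ b ]

Solving the linear system:
  x*      = (1.5556, 1.8889, -1.5556)
  lambda* = (3.7222, -1.4444)
  f(x*)   = 2

x* = (1.5556, 1.8889, -1.5556), lambda* = (3.7222, -1.4444)


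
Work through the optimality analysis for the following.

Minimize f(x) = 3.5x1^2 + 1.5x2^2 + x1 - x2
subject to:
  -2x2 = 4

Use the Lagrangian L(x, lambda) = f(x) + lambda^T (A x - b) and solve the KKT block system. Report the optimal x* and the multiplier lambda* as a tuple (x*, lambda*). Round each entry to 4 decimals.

Form the Lagrangian:
  L(x, lambda) = (1/2) x^T Q x + c^T x + lambda^T (A x - b)
Stationarity (grad_x L = 0): Q x + c + A^T lambda = 0.
Primal feasibility: A x = b.

This gives the KKT block system:
  [ Q   A^T ] [ x     ]   [-c ]
  [ A    0  ] [ lambda ] = [ b ]

Solving the linear system:
  x*      = (-0.1429, -2)
  lambda* = (-3.5)
  f(x*)   = 7.9286

x* = (-0.1429, -2), lambda* = (-3.5)


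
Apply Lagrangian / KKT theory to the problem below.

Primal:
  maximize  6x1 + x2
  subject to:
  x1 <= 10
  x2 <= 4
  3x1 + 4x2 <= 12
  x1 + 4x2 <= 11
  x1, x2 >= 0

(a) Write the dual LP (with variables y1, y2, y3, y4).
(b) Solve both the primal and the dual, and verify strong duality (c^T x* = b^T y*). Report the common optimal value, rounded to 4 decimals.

The standard primal-dual pair for 'max c^T x s.t. A x <= b, x >= 0' is:
  Dual:  min b^T y  s.t.  A^T y >= c,  y >= 0.

So the dual LP is:
  minimize  10y1 + 4y2 + 12y3 + 11y4
  subject to:
    y1 + 3y3 + y4 >= 6
    y2 + 4y3 + 4y4 >= 1
    y1, y2, y3, y4 >= 0

Solving the primal: x* = (4, 0).
  primal value c^T x* = 24.
Solving the dual: y* = (0, 0, 2, 0).
  dual value b^T y* = 24.
Strong duality: c^T x* = b^T y*. Confirmed.

24


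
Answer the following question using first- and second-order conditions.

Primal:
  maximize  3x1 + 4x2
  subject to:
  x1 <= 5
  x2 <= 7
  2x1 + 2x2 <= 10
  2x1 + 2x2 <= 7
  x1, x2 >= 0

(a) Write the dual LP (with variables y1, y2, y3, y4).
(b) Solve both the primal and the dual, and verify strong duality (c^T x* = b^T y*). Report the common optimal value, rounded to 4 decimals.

The standard primal-dual pair for 'max c^T x s.t. A x <= b, x >= 0' is:
  Dual:  min b^T y  s.t.  A^T y >= c,  y >= 0.

So the dual LP is:
  minimize  5y1 + 7y2 + 10y3 + 7y4
  subject to:
    y1 + 2y3 + 2y4 >= 3
    y2 + 2y3 + 2y4 >= 4
    y1, y2, y3, y4 >= 0

Solving the primal: x* = (0, 3.5).
  primal value c^T x* = 14.
Solving the dual: y* = (0, 0, 0, 2).
  dual value b^T y* = 14.
Strong duality: c^T x* = b^T y*. Confirmed.

14


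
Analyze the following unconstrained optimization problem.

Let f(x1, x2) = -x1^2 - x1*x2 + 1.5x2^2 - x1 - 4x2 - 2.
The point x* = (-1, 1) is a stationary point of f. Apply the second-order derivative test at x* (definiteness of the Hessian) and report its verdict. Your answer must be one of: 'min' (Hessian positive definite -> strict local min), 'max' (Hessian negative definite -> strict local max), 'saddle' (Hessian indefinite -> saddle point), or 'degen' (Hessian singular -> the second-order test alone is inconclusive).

Compute the Hessian H = grad^2 f:
  H = [[-2, -1], [-1, 3]]
Verify stationarity: grad f(x*) = H x* + g = (0, 0).
Eigenvalues of H: -2.1926, 3.1926.
Eigenvalues have mixed signs, so H is indefinite -> x* is a saddle point.

saddle


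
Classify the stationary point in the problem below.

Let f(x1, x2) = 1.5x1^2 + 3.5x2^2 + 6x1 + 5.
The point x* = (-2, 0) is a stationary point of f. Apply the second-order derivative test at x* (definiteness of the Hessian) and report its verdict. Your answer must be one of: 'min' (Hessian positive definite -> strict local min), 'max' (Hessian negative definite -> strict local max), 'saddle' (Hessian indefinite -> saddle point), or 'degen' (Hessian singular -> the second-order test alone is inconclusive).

Compute the Hessian H = grad^2 f:
  H = [[3, 0], [0, 7]]
Verify stationarity: grad f(x*) = H x* + g = (0, 0).
Eigenvalues of H: 3, 7.
Both eigenvalues > 0, so H is positive definite -> x* is a strict local min.

min


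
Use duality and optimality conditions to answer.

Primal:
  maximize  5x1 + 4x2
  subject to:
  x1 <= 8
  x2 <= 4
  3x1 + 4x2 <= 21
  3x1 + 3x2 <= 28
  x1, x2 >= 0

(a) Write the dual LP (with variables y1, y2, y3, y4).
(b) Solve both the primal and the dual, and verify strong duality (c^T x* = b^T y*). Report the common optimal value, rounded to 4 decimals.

The standard primal-dual pair for 'max c^T x s.t. A x <= b, x >= 0' is:
  Dual:  min b^T y  s.t.  A^T y >= c,  y >= 0.

So the dual LP is:
  minimize  8y1 + 4y2 + 21y3 + 28y4
  subject to:
    y1 + 3y3 + 3y4 >= 5
    y2 + 4y3 + 3y4 >= 4
    y1, y2, y3, y4 >= 0

Solving the primal: x* = (7, 0).
  primal value c^T x* = 35.
Solving the dual: y* = (0, 0, 1.6667, 0).
  dual value b^T y* = 35.
Strong duality: c^T x* = b^T y*. Confirmed.

35


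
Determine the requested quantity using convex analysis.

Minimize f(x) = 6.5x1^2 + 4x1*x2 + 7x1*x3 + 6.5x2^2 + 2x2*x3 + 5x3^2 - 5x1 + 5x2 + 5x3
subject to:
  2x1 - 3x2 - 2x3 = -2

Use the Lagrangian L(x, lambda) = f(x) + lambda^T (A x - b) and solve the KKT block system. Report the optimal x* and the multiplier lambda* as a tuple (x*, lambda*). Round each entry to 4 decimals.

Form the Lagrangian:
  L(x, lambda) = (1/2) x^T Q x + c^T x + lambda^T (A x - b)
Stationarity (grad_x L = 0): Q x + c + A^T lambda = 0.
Primal feasibility: A x = b.

This gives the KKT block system:
  [ Q   A^T ] [ x     ]   [-c ]
  [ A    0  ] [ lambda ] = [ b ]

Solving the linear system:
  x*      = (-0.2801, 0.3402, 0.2095)
  lambda* = (2.9072)
  f(x*)   = 4.9819

x* = (-0.2801, 0.3402, 0.2095), lambda* = (2.9072)


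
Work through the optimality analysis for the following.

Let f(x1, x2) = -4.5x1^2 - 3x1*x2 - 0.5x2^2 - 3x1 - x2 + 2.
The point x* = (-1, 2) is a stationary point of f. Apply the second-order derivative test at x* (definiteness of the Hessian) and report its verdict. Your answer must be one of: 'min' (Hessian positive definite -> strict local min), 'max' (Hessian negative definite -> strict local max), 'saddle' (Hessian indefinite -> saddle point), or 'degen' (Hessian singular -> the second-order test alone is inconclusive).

Compute the Hessian H = grad^2 f:
  H = [[-9, -3], [-3, -1]]
Verify stationarity: grad f(x*) = H x* + g = (0, 0).
Eigenvalues of H: -10, 0.
H has a zero eigenvalue (singular; negative semidefinite but not definite), so H is neither positive definite, negative definite, nor indefinite. The second-order test alone is inconclusive -> degen.
(Indeed, f is constant along the null direction of H through x*, so x* is not a strict local extremum.)

degen


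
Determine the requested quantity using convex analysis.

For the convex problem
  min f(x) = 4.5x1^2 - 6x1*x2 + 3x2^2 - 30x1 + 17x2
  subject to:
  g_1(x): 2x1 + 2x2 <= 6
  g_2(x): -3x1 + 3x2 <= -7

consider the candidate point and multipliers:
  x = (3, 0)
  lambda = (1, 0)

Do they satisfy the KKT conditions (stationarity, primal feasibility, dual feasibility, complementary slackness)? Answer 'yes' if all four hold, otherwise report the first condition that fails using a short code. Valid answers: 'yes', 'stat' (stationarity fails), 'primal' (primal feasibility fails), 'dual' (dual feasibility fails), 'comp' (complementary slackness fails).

Gradient of f: grad f(x) = Q x + c = (-3, -1)
Constraint values g_i(x) = a_i^T x - b_i:
  g_1((3, 0)) = 0
  g_2((3, 0)) = -2
Stationarity residual: grad f(x) + sum_i lambda_i a_i = (-1, 1)
  -> stationarity FAILS
Primal feasibility (all g_i <= 0): OK
Dual feasibility (all lambda_i >= 0): OK
Complementary slackness (lambda_i * g_i(x) = 0 for all i): OK

Verdict: the first failing condition is stationarity -> stat.

stat


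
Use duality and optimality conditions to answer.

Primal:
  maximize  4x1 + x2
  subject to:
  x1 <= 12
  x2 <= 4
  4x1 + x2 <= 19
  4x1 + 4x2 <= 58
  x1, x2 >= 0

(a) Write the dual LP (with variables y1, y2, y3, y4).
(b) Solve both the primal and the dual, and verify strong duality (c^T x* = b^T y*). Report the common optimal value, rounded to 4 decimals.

The standard primal-dual pair for 'max c^T x s.t. A x <= b, x >= 0' is:
  Dual:  min b^T y  s.t.  A^T y >= c,  y >= 0.

So the dual LP is:
  minimize  12y1 + 4y2 + 19y3 + 58y4
  subject to:
    y1 + 4y3 + 4y4 >= 4
    y2 + y3 + 4y4 >= 1
    y1, y2, y3, y4 >= 0

Solving the primal: x* = (4.75, 0).
  primal value c^T x* = 19.
Solving the dual: y* = (0, 0, 1, 0).
  dual value b^T y* = 19.
Strong duality: c^T x* = b^T y*. Confirmed.

19


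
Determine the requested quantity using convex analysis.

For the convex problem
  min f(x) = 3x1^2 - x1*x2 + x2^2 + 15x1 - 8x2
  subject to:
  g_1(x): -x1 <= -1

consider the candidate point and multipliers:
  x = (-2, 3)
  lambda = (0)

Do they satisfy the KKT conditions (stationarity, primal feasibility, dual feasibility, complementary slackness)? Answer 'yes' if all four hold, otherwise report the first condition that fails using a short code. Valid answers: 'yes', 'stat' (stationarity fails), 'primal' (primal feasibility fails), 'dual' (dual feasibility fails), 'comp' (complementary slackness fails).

Gradient of f: grad f(x) = Q x + c = (0, 0)
Constraint values g_i(x) = a_i^T x - b_i:
  g_1((-2, 3)) = 3
Stationarity residual: grad f(x) + sum_i lambda_i a_i = (0, 0)
  -> stationarity OK
Primal feasibility (all g_i <= 0): FAILS
Dual feasibility (all lambda_i >= 0): OK
Complementary slackness (lambda_i * g_i(x) = 0 for all i): OK

Verdict: the first failing condition is primal_feasibility -> primal.

primal


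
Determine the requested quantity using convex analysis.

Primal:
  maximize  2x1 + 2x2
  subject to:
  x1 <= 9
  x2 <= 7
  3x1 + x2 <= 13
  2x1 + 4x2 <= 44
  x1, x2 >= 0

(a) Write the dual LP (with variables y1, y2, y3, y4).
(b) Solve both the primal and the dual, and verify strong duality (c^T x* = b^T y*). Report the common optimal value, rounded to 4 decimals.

The standard primal-dual pair for 'max c^T x s.t. A x <= b, x >= 0' is:
  Dual:  min b^T y  s.t.  A^T y >= c,  y >= 0.

So the dual LP is:
  minimize  9y1 + 7y2 + 13y3 + 44y4
  subject to:
    y1 + 3y3 + 2y4 >= 2
    y2 + y3 + 4y4 >= 2
    y1, y2, y3, y4 >= 0

Solving the primal: x* = (2, 7).
  primal value c^T x* = 18.
Solving the dual: y* = (0, 1.3333, 0.6667, 0).
  dual value b^T y* = 18.
Strong duality: c^T x* = b^T y*. Confirmed.

18


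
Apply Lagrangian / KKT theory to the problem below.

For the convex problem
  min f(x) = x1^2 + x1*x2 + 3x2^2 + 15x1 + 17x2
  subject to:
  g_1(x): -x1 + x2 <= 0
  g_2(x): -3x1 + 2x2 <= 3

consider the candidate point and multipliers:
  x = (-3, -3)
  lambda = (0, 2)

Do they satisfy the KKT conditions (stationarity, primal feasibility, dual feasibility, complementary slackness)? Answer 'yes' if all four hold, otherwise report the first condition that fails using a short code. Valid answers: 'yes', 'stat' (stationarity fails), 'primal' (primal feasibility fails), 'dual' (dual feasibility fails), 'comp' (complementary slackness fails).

Gradient of f: grad f(x) = Q x + c = (6, -4)
Constraint values g_i(x) = a_i^T x - b_i:
  g_1((-3, -3)) = 0
  g_2((-3, -3)) = 0
Stationarity residual: grad f(x) + sum_i lambda_i a_i = (0, 0)
  -> stationarity OK
Primal feasibility (all g_i <= 0): OK
Dual feasibility (all lambda_i >= 0): OK
Complementary slackness (lambda_i * g_i(x) = 0 for all i): OK

Verdict: yes, KKT holds.

yes


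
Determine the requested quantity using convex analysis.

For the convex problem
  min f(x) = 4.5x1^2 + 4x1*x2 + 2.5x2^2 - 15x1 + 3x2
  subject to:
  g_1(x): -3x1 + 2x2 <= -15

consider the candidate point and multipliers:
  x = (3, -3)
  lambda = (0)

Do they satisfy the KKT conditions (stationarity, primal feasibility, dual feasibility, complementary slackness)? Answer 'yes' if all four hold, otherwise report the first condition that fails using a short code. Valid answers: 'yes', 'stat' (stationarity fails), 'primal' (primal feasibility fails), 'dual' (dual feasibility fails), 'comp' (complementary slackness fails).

Gradient of f: grad f(x) = Q x + c = (0, 0)
Constraint values g_i(x) = a_i^T x - b_i:
  g_1((3, -3)) = 0
Stationarity residual: grad f(x) + sum_i lambda_i a_i = (0, 0)
  -> stationarity OK
Primal feasibility (all g_i <= 0): OK
Dual feasibility (all lambda_i >= 0): OK
Complementary slackness (lambda_i * g_i(x) = 0 for all i): OK

Verdict: yes, KKT holds.

yes


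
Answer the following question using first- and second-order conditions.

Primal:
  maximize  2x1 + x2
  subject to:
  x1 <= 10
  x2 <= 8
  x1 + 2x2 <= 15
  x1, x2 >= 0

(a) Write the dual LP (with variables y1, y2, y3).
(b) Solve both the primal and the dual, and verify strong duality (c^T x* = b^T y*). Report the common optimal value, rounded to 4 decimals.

The standard primal-dual pair for 'max c^T x s.t. A x <= b, x >= 0' is:
  Dual:  min b^T y  s.t.  A^T y >= c,  y >= 0.

So the dual LP is:
  minimize  10y1 + 8y2 + 15y3
  subject to:
    y1 + y3 >= 2
    y2 + 2y3 >= 1
    y1, y2, y3 >= 0

Solving the primal: x* = (10, 2.5).
  primal value c^T x* = 22.5.
Solving the dual: y* = (1.5, 0, 0.5).
  dual value b^T y* = 22.5.
Strong duality: c^T x* = b^T y*. Confirmed.

22.5


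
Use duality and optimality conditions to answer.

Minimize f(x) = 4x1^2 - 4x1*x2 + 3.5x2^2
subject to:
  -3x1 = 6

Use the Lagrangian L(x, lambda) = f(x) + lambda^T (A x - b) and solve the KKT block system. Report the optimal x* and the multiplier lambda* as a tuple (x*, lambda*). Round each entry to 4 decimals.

Form the Lagrangian:
  L(x, lambda) = (1/2) x^T Q x + c^T x + lambda^T (A x - b)
Stationarity (grad_x L = 0): Q x + c + A^T lambda = 0.
Primal feasibility: A x = b.

This gives the KKT block system:
  [ Q   A^T ] [ x     ]   [-c ]
  [ A    0  ] [ lambda ] = [ b ]

Solving the linear system:
  x*      = (-2, -1.1429)
  lambda* = (-3.8095)
  f(x*)   = 11.4286

x* = (-2, -1.1429), lambda* = (-3.8095)


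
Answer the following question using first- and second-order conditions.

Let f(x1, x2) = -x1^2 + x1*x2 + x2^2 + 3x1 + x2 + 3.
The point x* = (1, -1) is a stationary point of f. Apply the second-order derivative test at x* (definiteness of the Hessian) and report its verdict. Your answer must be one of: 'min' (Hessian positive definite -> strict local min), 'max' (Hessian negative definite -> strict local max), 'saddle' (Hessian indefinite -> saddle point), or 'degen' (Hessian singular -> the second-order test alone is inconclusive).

Compute the Hessian H = grad^2 f:
  H = [[-2, 1], [1, 2]]
Verify stationarity: grad f(x*) = H x* + g = (0, 0).
Eigenvalues of H: -2.2361, 2.2361.
Eigenvalues have mixed signs, so H is indefinite -> x* is a saddle point.

saddle


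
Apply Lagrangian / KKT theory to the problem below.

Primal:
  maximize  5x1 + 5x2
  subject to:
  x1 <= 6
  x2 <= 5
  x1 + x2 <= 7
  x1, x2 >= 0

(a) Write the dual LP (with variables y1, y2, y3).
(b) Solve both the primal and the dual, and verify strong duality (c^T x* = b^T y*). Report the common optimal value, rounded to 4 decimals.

The standard primal-dual pair for 'max c^T x s.t. A x <= b, x >= 0' is:
  Dual:  min b^T y  s.t.  A^T y >= c,  y >= 0.

So the dual LP is:
  minimize  6y1 + 5y2 + 7y3
  subject to:
    y1 + y3 >= 5
    y2 + y3 >= 5
    y1, y2, y3 >= 0

Solving the primal: x* = (2, 5).
  primal value c^T x* = 35.
Solving the dual: y* = (0, 0, 5).
  dual value b^T y* = 35.
Strong duality: c^T x* = b^T y*. Confirmed.

35


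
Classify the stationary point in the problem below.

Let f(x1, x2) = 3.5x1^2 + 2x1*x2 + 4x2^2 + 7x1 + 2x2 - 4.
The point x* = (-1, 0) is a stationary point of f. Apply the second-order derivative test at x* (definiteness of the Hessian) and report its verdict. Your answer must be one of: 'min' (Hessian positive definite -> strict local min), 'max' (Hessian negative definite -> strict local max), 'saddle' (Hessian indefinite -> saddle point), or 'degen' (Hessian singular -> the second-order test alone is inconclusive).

Compute the Hessian H = grad^2 f:
  H = [[7, 2], [2, 8]]
Verify stationarity: grad f(x*) = H x* + g = (0, 0).
Eigenvalues of H: 5.4384, 9.5616.
Both eigenvalues > 0, so H is positive definite -> x* is a strict local min.

min


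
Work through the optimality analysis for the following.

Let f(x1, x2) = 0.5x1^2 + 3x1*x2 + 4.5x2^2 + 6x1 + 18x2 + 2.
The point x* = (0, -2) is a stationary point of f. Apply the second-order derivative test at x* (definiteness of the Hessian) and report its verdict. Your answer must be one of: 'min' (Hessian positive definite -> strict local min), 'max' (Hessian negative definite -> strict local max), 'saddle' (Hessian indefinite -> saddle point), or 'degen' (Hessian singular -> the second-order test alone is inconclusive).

Compute the Hessian H = grad^2 f:
  H = [[1, 3], [3, 9]]
Verify stationarity: grad f(x*) = H x* + g = (0, 0).
Eigenvalues of H: 0, 10.
H has a zero eigenvalue (singular; positive semidefinite but not definite), so H is neither positive definite, negative definite, nor indefinite. The second-order test alone is inconclusive -> degen.
(Indeed, f is constant along the null direction of H through x*, so x* is not a strict local extremum.)

degen


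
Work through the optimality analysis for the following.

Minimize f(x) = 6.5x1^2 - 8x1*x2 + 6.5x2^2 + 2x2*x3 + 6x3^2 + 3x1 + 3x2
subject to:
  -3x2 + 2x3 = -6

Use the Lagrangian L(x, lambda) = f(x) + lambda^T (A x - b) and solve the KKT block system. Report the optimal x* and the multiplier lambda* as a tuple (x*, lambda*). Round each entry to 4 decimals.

Form the Lagrangian:
  L(x, lambda) = (1/2) x^T Q x + c^T x + lambda^T (A x - b)
Stationarity (grad_x L = 0): Q x + c + A^T lambda = 0.
Primal feasibility: A x = b.

This gives the KKT block system:
  [ Q   A^T ] [ x     ]   [-c ]
  [ A    0  ] [ lambda ] = [ b ]

Solving the linear system:
  x*      = (0.5955, 1.3427, -0.986)
  lambda* = (4.573)
  f(x*)   = 16.6264

x* = (0.5955, 1.3427, -0.986), lambda* = (4.573)


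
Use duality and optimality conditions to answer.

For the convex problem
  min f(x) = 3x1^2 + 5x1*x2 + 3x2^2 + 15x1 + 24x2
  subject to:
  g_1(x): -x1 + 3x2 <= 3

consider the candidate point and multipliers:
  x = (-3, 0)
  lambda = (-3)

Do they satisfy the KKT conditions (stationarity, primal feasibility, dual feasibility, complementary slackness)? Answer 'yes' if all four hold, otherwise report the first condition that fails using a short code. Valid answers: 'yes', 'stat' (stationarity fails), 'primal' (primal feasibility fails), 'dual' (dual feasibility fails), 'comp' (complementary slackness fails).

Gradient of f: grad f(x) = Q x + c = (-3, 9)
Constraint values g_i(x) = a_i^T x - b_i:
  g_1((-3, 0)) = 0
Stationarity residual: grad f(x) + sum_i lambda_i a_i = (0, 0)
  -> stationarity OK
Primal feasibility (all g_i <= 0): OK
Dual feasibility (all lambda_i >= 0): FAILS
Complementary slackness (lambda_i * g_i(x) = 0 for all i): OK

Verdict: the first failing condition is dual_feasibility -> dual.

dual


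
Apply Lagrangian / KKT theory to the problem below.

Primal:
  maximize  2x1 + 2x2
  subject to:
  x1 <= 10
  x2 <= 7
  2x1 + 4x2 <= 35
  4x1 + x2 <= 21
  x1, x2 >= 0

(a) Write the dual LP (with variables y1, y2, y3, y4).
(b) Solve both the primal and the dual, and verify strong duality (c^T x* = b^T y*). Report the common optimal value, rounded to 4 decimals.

The standard primal-dual pair for 'max c^T x s.t. A x <= b, x >= 0' is:
  Dual:  min b^T y  s.t.  A^T y >= c,  y >= 0.

So the dual LP is:
  minimize  10y1 + 7y2 + 35y3 + 21y4
  subject to:
    y1 + 2y3 + 4y4 >= 2
    y2 + 4y3 + y4 >= 2
    y1, y2, y3, y4 >= 0

Solving the primal: x* = (3.5, 7).
  primal value c^T x* = 21.
Solving the dual: y* = (0, 1.5, 0, 0.5).
  dual value b^T y* = 21.
Strong duality: c^T x* = b^T y*. Confirmed.

21


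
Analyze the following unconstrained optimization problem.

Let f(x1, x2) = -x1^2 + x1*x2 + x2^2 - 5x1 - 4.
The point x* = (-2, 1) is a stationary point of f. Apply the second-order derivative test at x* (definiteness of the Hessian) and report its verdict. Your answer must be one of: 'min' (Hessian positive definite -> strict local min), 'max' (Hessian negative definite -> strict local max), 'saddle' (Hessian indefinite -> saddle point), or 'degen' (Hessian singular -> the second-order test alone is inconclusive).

Compute the Hessian H = grad^2 f:
  H = [[-2, 1], [1, 2]]
Verify stationarity: grad f(x*) = H x* + g = (0, 0).
Eigenvalues of H: -2.2361, 2.2361.
Eigenvalues have mixed signs, so H is indefinite -> x* is a saddle point.

saddle


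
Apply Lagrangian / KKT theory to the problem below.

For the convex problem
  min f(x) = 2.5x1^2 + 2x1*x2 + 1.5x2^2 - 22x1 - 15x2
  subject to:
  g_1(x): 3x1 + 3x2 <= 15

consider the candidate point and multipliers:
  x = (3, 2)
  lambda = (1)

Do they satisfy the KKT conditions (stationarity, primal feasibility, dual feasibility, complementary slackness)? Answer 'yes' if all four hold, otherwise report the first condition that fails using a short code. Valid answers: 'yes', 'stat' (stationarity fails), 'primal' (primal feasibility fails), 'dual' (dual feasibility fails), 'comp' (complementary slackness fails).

Gradient of f: grad f(x) = Q x + c = (-3, -3)
Constraint values g_i(x) = a_i^T x - b_i:
  g_1((3, 2)) = 0
Stationarity residual: grad f(x) + sum_i lambda_i a_i = (0, 0)
  -> stationarity OK
Primal feasibility (all g_i <= 0): OK
Dual feasibility (all lambda_i >= 0): OK
Complementary slackness (lambda_i * g_i(x) = 0 for all i): OK

Verdict: yes, KKT holds.

yes


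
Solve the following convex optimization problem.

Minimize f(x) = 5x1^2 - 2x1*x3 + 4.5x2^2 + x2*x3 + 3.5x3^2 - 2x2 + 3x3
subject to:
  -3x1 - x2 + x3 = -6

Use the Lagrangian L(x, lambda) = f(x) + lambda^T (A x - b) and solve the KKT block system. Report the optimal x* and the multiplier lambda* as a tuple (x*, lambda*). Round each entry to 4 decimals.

Form the Lagrangian:
  L(x, lambda) = (1/2) x^T Q x + c^T x + lambda^T (A x - b)
Stationarity (grad_x L = 0): Q x + c + A^T lambda = 0.
Primal feasibility: A x = b.

This gives the KKT block system:
  [ Q   A^T ] [ x     ]   [-c ]
  [ A    0  ] [ lambda ] = [ b ]

Solving the linear system:
  x*      = (1.3941, 0.9072, -0.9104)
  lambda* = (5.2541)
  f(x*)   = 13.4894

x* = (1.3941, 0.9072, -0.9104), lambda* = (5.2541)


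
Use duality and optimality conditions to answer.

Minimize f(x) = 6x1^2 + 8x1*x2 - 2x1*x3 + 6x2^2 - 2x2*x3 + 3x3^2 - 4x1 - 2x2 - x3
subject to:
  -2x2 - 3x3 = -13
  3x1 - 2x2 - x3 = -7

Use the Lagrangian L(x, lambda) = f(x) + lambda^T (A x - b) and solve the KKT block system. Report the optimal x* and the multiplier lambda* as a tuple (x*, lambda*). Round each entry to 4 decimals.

Form the Lagrangian:
  L(x, lambda) = (1/2) x^T Q x + c^T x + lambda^T (A x - b)
Stationarity (grad_x L = 0): Q x + c + A^T lambda = 0.
Primal feasibility: A x = b.

This gives the KKT block system:
  [ Q   A^T ] [ x     ]   [-c ]
  [ A    0  ] [ lambda ] = [ b ]

Solving the linear system:
  x*      = (-0.1587, 1.6429, 3.2381)
  lambda* = (5.2381, -0.254)
  f(x*)   = 30.2143

x* = (-0.1587, 1.6429, 3.2381), lambda* = (5.2381, -0.254)


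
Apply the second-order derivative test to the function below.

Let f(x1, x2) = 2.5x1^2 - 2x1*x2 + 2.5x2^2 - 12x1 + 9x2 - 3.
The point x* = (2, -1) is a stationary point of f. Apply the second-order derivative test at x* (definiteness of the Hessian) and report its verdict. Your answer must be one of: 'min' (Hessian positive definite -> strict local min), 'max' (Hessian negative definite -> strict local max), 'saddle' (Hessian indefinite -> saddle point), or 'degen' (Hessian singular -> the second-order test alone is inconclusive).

Compute the Hessian H = grad^2 f:
  H = [[5, -2], [-2, 5]]
Verify stationarity: grad f(x*) = H x* + g = (0, 0).
Eigenvalues of H: 3, 7.
Both eigenvalues > 0, so H is positive definite -> x* is a strict local min.

min


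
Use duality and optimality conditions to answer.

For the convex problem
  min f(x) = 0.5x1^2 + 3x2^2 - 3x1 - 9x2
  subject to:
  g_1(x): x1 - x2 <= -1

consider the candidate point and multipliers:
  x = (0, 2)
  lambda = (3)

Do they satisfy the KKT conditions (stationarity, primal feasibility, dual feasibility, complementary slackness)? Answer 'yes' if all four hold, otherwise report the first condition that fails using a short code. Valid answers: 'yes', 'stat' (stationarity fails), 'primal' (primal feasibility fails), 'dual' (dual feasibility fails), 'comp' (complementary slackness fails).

Gradient of f: grad f(x) = Q x + c = (-3, 3)
Constraint values g_i(x) = a_i^T x - b_i:
  g_1((0, 2)) = -1
Stationarity residual: grad f(x) + sum_i lambda_i a_i = (0, 0)
  -> stationarity OK
Primal feasibility (all g_i <= 0): OK
Dual feasibility (all lambda_i >= 0): OK
Complementary slackness (lambda_i * g_i(x) = 0 for all i): FAILS

Verdict: the first failing condition is complementary_slackness -> comp.

comp


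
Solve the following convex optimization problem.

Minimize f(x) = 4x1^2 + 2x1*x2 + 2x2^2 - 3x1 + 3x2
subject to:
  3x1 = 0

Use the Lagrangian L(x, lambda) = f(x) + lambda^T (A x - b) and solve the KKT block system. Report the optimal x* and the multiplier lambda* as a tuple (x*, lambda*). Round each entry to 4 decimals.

Form the Lagrangian:
  L(x, lambda) = (1/2) x^T Q x + c^T x + lambda^T (A x - b)
Stationarity (grad_x L = 0): Q x + c + A^T lambda = 0.
Primal feasibility: A x = b.

This gives the KKT block system:
  [ Q   A^T ] [ x     ]   [-c ]
  [ A    0  ] [ lambda ] = [ b ]

Solving the linear system:
  x*      = (0, -0.75)
  lambda* = (1.5)
  f(x*)   = -1.125

x* = (0, -0.75), lambda* = (1.5)


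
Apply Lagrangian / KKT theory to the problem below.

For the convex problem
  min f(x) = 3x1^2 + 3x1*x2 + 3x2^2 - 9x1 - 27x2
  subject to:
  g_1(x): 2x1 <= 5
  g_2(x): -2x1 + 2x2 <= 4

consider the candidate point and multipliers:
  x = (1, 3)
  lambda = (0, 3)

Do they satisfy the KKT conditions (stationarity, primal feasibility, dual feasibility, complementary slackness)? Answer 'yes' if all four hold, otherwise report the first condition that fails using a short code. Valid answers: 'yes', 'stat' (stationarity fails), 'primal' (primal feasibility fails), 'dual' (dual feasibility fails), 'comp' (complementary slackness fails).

Gradient of f: grad f(x) = Q x + c = (6, -6)
Constraint values g_i(x) = a_i^T x - b_i:
  g_1((1, 3)) = -3
  g_2((1, 3)) = 0
Stationarity residual: grad f(x) + sum_i lambda_i a_i = (0, 0)
  -> stationarity OK
Primal feasibility (all g_i <= 0): OK
Dual feasibility (all lambda_i >= 0): OK
Complementary slackness (lambda_i * g_i(x) = 0 for all i): OK

Verdict: yes, KKT holds.

yes
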